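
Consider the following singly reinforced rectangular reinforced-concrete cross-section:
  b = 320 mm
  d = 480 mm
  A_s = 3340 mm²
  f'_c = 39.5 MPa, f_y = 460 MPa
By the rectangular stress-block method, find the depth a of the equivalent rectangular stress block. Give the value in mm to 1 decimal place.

T = A_s f_y = 3340 × 460 = 1536400 N = 1536.4 kN.
Setting C = 0.85 f'_c a b equal to T: a = 1536400/(0.85 × 39.5 × 320) = 143.0 mm.

a ≈ 143.0 mm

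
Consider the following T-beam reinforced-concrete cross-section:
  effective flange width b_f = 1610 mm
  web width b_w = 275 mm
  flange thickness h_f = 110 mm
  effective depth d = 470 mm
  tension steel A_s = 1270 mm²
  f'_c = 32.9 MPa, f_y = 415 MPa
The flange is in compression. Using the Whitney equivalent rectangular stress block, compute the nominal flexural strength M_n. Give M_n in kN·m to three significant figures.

Tension: T = A_s f_y = 1270 × 415 = 527050 N.
Try a within the flange: a = T/(0.85 f'_c b_f) = 527050/(0.85 × 32.9 × 1610) = 11.71 mm.
Since a = 11.71 ≤ h_f = 110 mm, the stress block lies entirely in the flange; analyse as a rectangular beam of width b_f.
M_n = T(d − a/2) = 527050 × (470 − 5.855) = 244.63 × 10⁶ N·mm.
M_n = 244.63 kN·m.

M_n ≈ 245 kN·m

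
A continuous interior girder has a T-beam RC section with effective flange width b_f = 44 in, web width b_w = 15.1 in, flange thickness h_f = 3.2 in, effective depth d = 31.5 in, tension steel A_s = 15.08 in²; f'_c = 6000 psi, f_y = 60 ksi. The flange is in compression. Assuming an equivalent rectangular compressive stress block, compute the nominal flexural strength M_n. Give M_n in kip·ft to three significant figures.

M_n ≈ 2210 kip·ft

Tension: T = A_s f_y = 15.08 × 60 = 904.8 kips.
Try a within the flange: a = T/(0.85 f'_c b_f) = 904.8/(0.85 × 6 × 44) = 4.032 in.
a = 4.032 > h_f = 3.2 in: the block extends into the web. Split into flange-overhang and web parts.
C_f = 0.85 f'_c (b_f − b_w) h_f = 0.85 × 6 × (44 − 15.1) × 3.2 = 471.6 kips.
Remaining web compression depth: a_w = (T − C_f)/(0.85 f'_c b_w) = (904.8 − 471.6)/(0.85 × 6 × 15.1) = 5.625 in.
M_n = C_f(d − h_f/2) + (T − C_f)(d − a_w/2) = 471.6 × (31.5 − 1.6) + 433.2 × (31.5 − 2.8125) = 14100.8 + 12427.4 = 26528.2 kip·in.
M_n = 26528.2/12 = 2210.68 kip·ft.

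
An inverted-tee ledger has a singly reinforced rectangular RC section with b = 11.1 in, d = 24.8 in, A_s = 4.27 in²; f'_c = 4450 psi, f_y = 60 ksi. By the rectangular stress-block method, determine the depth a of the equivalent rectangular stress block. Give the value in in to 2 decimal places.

T = A_s f_y = 4.27 × 60 = 256.2 kips.
a = T/(0.85 f'_c b) = 256.2/(0.85 × 4.45 × 11.1) = 6.10 in.

a ≈ 6.10 in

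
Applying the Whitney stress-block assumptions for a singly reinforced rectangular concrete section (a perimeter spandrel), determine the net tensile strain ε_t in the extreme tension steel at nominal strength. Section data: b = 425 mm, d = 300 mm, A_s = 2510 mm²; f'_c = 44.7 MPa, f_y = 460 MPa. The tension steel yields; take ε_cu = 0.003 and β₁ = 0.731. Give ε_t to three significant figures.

ε_t ≈ 0.00620

a = A_s f_y/(0.85 f'_c b) = 71.50 mm.
β₁ = 0.731, so c = a/β₁ = 71.50/0.731 = 97.81 mm.
From the linear strain diagram with ε_cu = 0.003: ε_t = 0.003 (d − c)/c = 0.003 × (300 − 97.81)/97.81 = 0.00620.
Since ε_t ≥ 0.005, the section is tension-controlled.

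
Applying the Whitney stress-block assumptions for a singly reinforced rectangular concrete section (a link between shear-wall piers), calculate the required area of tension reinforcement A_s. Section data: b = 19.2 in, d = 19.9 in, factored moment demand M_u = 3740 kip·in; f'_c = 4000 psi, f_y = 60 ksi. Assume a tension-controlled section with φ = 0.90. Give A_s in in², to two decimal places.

A_s ≈ 3.82 in²

M_n = M_u/φ = 3740/0.90 = 4155.56 kip·in.
From M_n = 0.85 f'_c a b (d − a/2):
a = d − √(d² − 2M_n/(0.85 f'_c b)) = 19.9 − √(19.9² − 2 × 4155.56/(0.85 × 4 × 19.2)) = 3.508 in.
A_s = 0.85 f'_c a b / f_y = 0.85 × 4 × 3.508 × 19.2 / 60 = 3.817 in².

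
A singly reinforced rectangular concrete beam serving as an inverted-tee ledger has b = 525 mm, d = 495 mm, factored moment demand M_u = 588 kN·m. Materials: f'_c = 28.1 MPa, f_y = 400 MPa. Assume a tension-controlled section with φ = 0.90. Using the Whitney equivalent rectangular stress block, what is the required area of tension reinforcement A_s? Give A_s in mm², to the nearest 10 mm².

M_n = M_u/φ = 588/0.90 = 653.333 kN·m.
With M_n = 0.85 f'_c a b (d − a/2), solve the quadratic for a:
a = d − √(d² − 2M_n/(0.85 f'_c b)) = 495 − √(495² − 2 × 653.333×10⁶/(0.85 × 28.1 × 525)) = 119.74 mm.
A_s = 0.85 f'_c a b / f_y = 0.85 × 28.1 × 119.74 × 525 / 400 = 3753.7 mm².

A_s ≈ 3750 mm²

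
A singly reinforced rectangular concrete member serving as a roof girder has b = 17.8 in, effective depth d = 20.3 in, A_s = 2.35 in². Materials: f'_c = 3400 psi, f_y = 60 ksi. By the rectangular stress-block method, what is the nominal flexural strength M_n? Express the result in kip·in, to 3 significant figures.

T = A_s f_y = 2.35 × 60 = 141 kips.
a = T/(0.85 f'_c b) = 141/(0.85 × 3.4 × 17.8) = 2.741 in.
M_n = T(d − a/2) = 141 × (20.3 − 1.3705) = 2669.1 kip·in.

M_n ≈ 2670 kip·in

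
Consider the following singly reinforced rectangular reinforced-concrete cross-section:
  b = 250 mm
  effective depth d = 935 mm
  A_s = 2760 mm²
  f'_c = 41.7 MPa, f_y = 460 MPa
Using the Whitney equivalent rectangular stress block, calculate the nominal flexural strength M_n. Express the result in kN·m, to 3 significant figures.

M_n ≈ 1100 kN·m

T = A_s f_y = 2760 × 460 = 1269600 N = 1269.6 kN.
From C = T: a = T/(0.85 f'_c b) = 1269600/(0.85 × 41.7 × 250) = 143.28 mm.
M_n = T(d − a/2) = 1269.6 kN × (935 − 71.64) mm = 1096.12 kN·m.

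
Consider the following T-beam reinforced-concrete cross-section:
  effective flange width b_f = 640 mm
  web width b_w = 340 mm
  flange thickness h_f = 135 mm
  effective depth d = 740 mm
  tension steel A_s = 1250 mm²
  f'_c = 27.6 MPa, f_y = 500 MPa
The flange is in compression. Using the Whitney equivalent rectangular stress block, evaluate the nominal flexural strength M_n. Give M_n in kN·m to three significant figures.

M_n ≈ 449 kN·m

Tension: T = A_s f_y = 1250 × 500 = 625000 N.
Try a within the flange: a = T/(0.85 f'_c b_f) = 625000/(0.85 × 27.6 × 640) = 41.63 mm.
Since a = 41.63 ≤ h_f = 135 mm, the stress block lies entirely in the flange; analyse as a rectangular beam of width b_f.
M_n = T(d − a/2) = 625000 × (740 − 20.815) = 449.49 × 10⁶ N·mm.
M_n = 449.49 kN·m.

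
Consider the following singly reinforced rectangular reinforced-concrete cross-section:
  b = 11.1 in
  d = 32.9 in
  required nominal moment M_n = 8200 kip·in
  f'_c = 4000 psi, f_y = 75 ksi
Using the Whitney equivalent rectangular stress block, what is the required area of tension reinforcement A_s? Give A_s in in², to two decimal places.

From M_n = 0.85 f'_c a b (d − a/2):
a = d − √(d² − 2M_n/(0.85 f'_c b)) = 32.9 − √(32.9² − 2 × 8200/(0.85 × 4 × 11.1)) = 7.447 in.
A_s = 0.85 f'_c a b / f_y = 0.85 × 4 × 7.447 × 11.1 / 75 = 3.747 in².

A_s ≈ 3.75 in²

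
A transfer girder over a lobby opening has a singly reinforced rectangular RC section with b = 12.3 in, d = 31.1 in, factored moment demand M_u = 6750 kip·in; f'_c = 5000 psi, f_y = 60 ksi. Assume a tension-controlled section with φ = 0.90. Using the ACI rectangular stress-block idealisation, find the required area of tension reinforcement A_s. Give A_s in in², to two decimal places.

A_s ≈ 4.37 in²

M_n = M_u/φ = 6750/0.90 = 7500 kip·in.
From M_n = 0.85 f'_c a b (d − a/2):
a = d − √(d² − 2M_n/(0.85 f'_c b)) = 31.1 − √(31.1² − 2 × 7500/(0.85 × 5 × 12.3)) = 5.018 in.
A_s = 0.85 f'_c a b / f_y = 0.85 × 5 × 5.018 × 12.3 / 60 = 4.372 in².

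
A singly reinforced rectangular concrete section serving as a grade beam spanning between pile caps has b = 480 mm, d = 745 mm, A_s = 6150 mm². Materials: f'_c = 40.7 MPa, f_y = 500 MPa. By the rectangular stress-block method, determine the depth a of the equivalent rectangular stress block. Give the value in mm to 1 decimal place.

a ≈ 185.2 mm

T = A_s f_y = 6150 × 500 = 3075000 N = 3075 kN.
Setting C = 0.85 f'_c a b equal to T: a = 3075000/(0.85 × 40.7 × 480) = 185.2 mm.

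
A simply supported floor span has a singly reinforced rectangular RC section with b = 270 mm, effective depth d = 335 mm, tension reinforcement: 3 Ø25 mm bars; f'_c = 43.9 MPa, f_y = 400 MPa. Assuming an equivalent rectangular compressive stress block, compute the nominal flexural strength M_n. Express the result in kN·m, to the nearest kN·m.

A_s = 3 × 491 = 1473 mm².
T = A_s f_y = 1473 × 400 = 589200 N = 589.2 kN.
From C = T: a = T/(0.85 f'_c b) = 589200/(0.85 × 43.9 × 270) = 58.48 mm.
M_n = T(d − a/2) = 589.2 kN × (335 − 29.24) mm = 180.15 kN·m.

M_n ≈ 180 kN·m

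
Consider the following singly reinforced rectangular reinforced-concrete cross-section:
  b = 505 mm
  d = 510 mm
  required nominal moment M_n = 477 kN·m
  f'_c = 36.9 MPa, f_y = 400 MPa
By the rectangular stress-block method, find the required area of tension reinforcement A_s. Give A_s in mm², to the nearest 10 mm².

With M_n = 0.85 f'_c a b (d − a/2), solve the quadratic for a:
a = d − √(d² − 2M_n/(0.85 f'_c b)) = 510 − √(510² − 2 × 477×10⁶/(0.85 × 36.9 × 505)) = 62.93 mm.
A_s = 0.85 f'_c a b / f_y = 0.85 × 36.9 × 62.93 × 505 / 400 = 2491.9 mm².

A_s ≈ 2490 mm²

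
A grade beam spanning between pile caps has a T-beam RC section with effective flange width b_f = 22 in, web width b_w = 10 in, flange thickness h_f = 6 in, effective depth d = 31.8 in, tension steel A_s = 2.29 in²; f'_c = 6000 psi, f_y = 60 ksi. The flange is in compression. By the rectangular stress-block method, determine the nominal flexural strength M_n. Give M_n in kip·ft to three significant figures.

Tension: T = A_s f_y = 2.29 × 60 = 137.4 kips.
Try a within the flange: a = T/(0.85 f'_c b_f) = 137.4/(0.85 × 6 × 22) = 1.225 in.
Since a = 1.225 ≤ h_f = 6 in, the stress block lies entirely in the flange; analyse as a rectangular beam of width b_f.
M_n = T(d − a/2) = 137.4 × (31.8 − 0.6125) = 4285.2 kip·in.
M_n = 4285.2/12 = 357.10 kip·ft.

M_n ≈ 357 kip·ft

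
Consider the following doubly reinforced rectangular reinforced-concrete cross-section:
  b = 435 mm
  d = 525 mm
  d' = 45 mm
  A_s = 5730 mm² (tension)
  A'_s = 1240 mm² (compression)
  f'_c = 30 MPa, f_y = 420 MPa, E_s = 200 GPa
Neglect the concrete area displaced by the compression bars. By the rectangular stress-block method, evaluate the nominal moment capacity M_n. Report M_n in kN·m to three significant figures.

Assume both tension and compression steel yield.
Net tension couple steel: A_s − A'_s = 4490 mm².
a = (A_s − A'_s) f_y / (0.85 f'_c b) = 1885800/(0.85 × 30 × 435) = 170.01 mm.
c = a/β₁ = 170.01/0.836 = 203.36 mm; ε'_s = 0.003(c − d')/c = 0.0023 ≥ f_y/E_s = 0.0021, so compression steel does yield.
M_n = (A_s − A'_s) f_y (d − a/2) + A'_s f_y (d − d') = [1885800 × (525 − 85.005) + 520800 × (525 − 45)] × 10⁻⁶ = 829.74 + 249.98 = 1079.72 kN·m.

M_n ≈ 1080 kN·m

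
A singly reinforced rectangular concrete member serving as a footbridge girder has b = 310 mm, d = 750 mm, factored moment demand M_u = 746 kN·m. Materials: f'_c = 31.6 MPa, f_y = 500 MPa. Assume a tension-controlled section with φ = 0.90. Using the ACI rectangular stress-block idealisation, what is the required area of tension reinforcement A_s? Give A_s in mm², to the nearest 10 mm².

M_n = M_u/φ = 746/0.90 = 828.889 kN·m.
With M_n = 0.85 f'_c a b (d − a/2), solve the quadratic for a:
a = d − √(d² − 2M_n/(0.85 f'_c b)) = 750 − √(750² − 2 × 828.889×10⁶/(0.85 × 31.6 × 310)) = 147.17 mm.
A_s = 0.85 f'_c a b / f_y = 0.85 × 31.6 × 147.17 × 310 / 500 = 2450.9 mm².

A_s ≈ 2450 mm²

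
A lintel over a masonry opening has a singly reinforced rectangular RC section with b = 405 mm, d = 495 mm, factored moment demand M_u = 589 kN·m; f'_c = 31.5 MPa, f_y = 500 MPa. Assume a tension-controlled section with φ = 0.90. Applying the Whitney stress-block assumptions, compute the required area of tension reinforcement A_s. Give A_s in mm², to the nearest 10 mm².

A_s ≈ 3090 mm²

M_n = M_u/φ = 589/0.90 = 654.444 kN·m.
With M_n = 0.85 f'_c a b (d − a/2), solve the quadratic for a:
a = d − √(d² − 2M_n/(0.85 f'_c b)) = 495 − √(495² − 2 × 654.444×10⁶/(0.85 × 31.5 × 405)) = 142.41 mm.
A_s = 0.85 f'_c a b / f_y = 0.85 × 31.5 × 142.41 × 405 / 500 = 3088.6 mm².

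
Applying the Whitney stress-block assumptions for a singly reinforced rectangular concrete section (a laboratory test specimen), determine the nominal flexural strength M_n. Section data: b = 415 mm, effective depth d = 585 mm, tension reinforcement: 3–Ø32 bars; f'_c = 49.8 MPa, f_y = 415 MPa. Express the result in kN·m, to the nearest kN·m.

A_s = 3 × 804 = 2412 mm².
T = A_s f_y = 2412 × 415 = 1000980 N = 1000.98 kN.
From C = T: a = T/(0.85 f'_c b) = 1000980/(0.85 × 49.8 × 415) = 56.98 mm.
M_n = T(d − a/2) = 1000.98 kN × (585 − 28.49) mm = 557.06 kN·m.

M_n ≈ 557 kN·m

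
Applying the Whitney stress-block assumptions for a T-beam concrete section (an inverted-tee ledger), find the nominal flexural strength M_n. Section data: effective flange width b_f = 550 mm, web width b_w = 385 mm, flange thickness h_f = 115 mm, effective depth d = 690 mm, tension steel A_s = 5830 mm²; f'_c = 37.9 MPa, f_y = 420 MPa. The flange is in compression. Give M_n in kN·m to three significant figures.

M_n ≈ 1520 kN·m

Tension: T = A_s f_y = 5830 × 420 = 2448600 N.
Try a within the flange: a = T/(0.85 f'_c b_f) = 2448600/(0.85 × 37.9 × 550) = 138.20 mm.
a = 138.20 > h_f = 115 mm: the block extends into the web. Split into flange-overhang and web parts.
C_f = 0.85 f'_c (b_f − b_w) h_f = 0.85 × 37.9 × (550 − 385) × 115 = 611280 N.
Remaining web compression depth: a_w = (T − C_f)/(0.85 f'_c b_w) = (2448600 − 611280)/(0.85 × 37.9 × 385) = 148.14 mm.
M_n = C_f(d − h_f/2) + (T − C_f)(d − a_w/2) = 611280 × (690 − 57.5) + 1837320 × (690 − 74.07) = 386.63 + 1131.66 = 1518.29 × 10⁶ N·mm.
M_n = 1518.29 kN·m.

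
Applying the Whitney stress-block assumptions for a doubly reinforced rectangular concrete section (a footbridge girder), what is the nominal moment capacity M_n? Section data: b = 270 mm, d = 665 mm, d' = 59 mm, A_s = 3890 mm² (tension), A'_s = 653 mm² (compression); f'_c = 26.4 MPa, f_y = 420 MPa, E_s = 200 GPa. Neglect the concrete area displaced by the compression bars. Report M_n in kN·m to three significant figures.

Assume both tension and compression steel yield.
Net tension couple steel: A_s − A'_s = 3237 mm².
a = (A_s − A'_s) f_y / (0.85 f'_c b) = 1359540/(0.85 × 26.4 × 270) = 224.39 mm.
c = a/β₁ = 224.39/0.85 = 263.99 mm; ε'_s = 0.003(c − d')/c = 0.0023 ≥ f_y/E_s = 0.0021, so compression steel does yield.
M_n = (A_s − A'_s) f_y (d − a/2) + A'_s f_y (d − d') = [1359540 × (665 − 112.195) + 274260 × (665 − 59)] × 10⁻⁶ = 751.56 + 166.20 = 917.76 kN·m.

M_n ≈ 918 kN·m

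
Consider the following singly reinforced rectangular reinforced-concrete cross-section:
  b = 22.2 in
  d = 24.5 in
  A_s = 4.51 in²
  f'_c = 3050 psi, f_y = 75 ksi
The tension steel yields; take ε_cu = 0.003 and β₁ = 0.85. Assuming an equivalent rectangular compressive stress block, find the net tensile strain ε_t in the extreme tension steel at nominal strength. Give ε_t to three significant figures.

ε_t ≈ 0.00763

a = A_s f_y/(0.85 f'_c b) = 5.877 in.
β₁ = 0.85, so c = a/β₁ = 5.877/0.85 = 6.914 in.
From the linear strain diagram with ε_cu = 0.003: ε_t = 0.003 (d − c)/c = 0.003 × (24.5 − 6.914)/6.914 = 0.00763.
Since ε_t ≥ 0.005, the section is tension-controlled.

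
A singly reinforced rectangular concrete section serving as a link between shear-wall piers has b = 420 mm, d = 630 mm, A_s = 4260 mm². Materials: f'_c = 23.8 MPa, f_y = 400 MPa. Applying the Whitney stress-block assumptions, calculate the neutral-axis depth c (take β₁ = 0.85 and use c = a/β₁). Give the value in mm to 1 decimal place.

T = A_s f_y = 4260 × 400 = 1704000 N = 1704 kN.
Setting C = 0.85 f'_c a b equal to T: a = 1704000/(0.85 × 23.8 × 420) = 200.551 mm.
With β₁ = 0.85, c = a/β₁ = 200.551/0.85 = 235.9 mm.

c ≈ 235.9 mm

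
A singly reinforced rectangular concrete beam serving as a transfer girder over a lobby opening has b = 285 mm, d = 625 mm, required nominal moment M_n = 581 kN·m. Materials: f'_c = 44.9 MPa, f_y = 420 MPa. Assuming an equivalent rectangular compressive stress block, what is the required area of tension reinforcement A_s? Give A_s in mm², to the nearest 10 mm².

A_s ≈ 2390 mm²

With M_n = 0.85 f'_c a b (d − a/2), solve the quadratic for a:
a = d − √(d² − 2M_n/(0.85 f'_c b)) = 625 − √(625² − 2 × 581×10⁶/(0.85 × 44.9 × 285)) = 92.28 mm.
A_s = 0.85 f'_c a b / f_y = 0.85 × 44.9 × 92.28 × 285 / 420 = 2389.8 mm².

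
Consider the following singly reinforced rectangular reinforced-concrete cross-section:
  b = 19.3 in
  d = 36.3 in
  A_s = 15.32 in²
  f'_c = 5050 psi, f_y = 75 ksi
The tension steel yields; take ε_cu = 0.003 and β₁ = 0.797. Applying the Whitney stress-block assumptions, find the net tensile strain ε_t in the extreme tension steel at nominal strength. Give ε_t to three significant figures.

a = A_s f_y/(0.85 f'_c b) = 13.869 in.
β₁ = 0.797, so c = a/β₁ = 13.869/0.797 = 17.402 in.
From the linear strain diagram with ε_cu = 0.003: ε_t = 0.003 (d − c)/c = 0.003 × (36.3 − 17.402)/17.402 = 0.00326.
ε_t < 0.004 — the section is over-reinforced for flexure under ACI limits.

ε_t ≈ 0.00326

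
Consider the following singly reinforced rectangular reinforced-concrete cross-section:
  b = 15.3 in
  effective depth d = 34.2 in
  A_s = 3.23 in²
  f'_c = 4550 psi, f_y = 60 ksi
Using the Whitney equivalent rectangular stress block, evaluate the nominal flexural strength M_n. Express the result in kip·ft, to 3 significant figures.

M_n ≈ 526 kip·ft

T = A_s f_y = 3.23 × 60 = 193.8 kips.
a = T/(0.85 f'_c b) = 193.8/(0.85 × 4.55 × 15.3) = 3.275 in.
M_n = T(d − a/2) = 193.8 × (34.2 − 1.6375) = 6310.6 kip·in = 6310.6/12 = 525.88 kip·ft.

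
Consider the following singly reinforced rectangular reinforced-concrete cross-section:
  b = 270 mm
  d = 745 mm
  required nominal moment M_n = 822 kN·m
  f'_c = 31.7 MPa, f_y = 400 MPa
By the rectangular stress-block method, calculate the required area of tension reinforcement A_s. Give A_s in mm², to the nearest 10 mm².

A_s ≈ 3120 mm²

With M_n = 0.85 f'_c a b (d − a/2), solve the quadratic for a:
a = d − √(d² − 2M_n/(0.85 f'_c b)) = 745 − √(745² − 2 × 822×10⁶/(0.85 × 31.7 × 270)) = 171.37 mm.
A_s = 0.85 f'_c a b / f_y = 0.85 × 31.7 × 171.37 × 270 / 400 = 3116.9 mm².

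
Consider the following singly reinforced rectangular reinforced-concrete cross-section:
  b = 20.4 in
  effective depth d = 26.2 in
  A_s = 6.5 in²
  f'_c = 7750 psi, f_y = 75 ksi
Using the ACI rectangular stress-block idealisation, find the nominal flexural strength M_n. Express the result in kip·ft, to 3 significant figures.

T = A_s f_y = 6.5 × 75 = 487.5 kips.
a = T/(0.85 f'_c b) = 487.5/(0.85 × 7.75 × 20.4) = 3.628 in.
M_n = T(d − a/2) = 487.5 × (26.2 − 1.814) = 11888.2 kip·in = 11888.2/12 = 990.68 kip·ft.

M_n ≈ 991 kip·ft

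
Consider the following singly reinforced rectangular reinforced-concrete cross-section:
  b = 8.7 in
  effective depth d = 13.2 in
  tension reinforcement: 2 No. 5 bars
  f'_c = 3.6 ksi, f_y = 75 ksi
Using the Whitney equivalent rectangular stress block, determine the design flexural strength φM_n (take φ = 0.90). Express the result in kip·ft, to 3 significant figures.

A_s = 2 × 0.31 = 0.62 in².
T = A_s f_y = 0.62 × 75 = 46.5 kips.
a = T/(0.85 f'_c b) = 46.5/(0.85 × 3.6 × 8.7) = 1.747 in.
M_n = T(d − a/2) = 46.5 × (13.2 − 0.8735) = 573.2 kip·in = 573.2/12 = 47.77 kip·ft.
φM_n = 0.90 × 47.77 = 42.99 kip·ft.

φM_n ≈ 43.0 kip·ft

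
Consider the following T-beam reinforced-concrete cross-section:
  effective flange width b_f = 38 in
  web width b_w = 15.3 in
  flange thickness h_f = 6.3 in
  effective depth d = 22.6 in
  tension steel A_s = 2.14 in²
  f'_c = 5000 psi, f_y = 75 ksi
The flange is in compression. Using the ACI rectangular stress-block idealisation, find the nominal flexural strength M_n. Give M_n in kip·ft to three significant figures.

M_n ≈ 296 kip·ft

Tension: T = A_s f_y = 2.14 × 75 = 160.5 kips.
Try a within the flange: a = T/(0.85 f'_c b_f) = 160.5/(0.85 × 5 × 38) = 0.994 in.
Since a = 0.994 ≤ h_f = 6.3 in, the stress block lies entirely in the flange; analyse as a rectangular beam of width b_f.
M_n = T(d − a/2) = 160.5 × (22.6 − 0.497) = 3547.5 kip·in.
M_n = 3547.5/12 = 295.63 kip·ft.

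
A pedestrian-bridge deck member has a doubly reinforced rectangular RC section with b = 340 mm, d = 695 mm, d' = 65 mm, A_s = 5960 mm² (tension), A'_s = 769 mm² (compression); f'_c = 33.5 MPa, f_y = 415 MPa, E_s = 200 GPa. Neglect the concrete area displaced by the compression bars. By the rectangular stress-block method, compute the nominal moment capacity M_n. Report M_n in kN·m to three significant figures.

Assume both tension and compression steel yield.
Net tension couple steel: A_s − A'_s = 5191 mm².
a = (A_s − A'_s) f_y / (0.85 f'_c b) = 2154265/(0.85 × 33.5 × 340) = 222.51 mm.
c = a/β₁ = 222.51/0.811 = 274.36 mm; ε'_s = 0.003(c − d')/c = 0.0023 ≥ f_y/E_s = 0.0021, so compression steel does yield.
M_n = (A_s − A'_s) f_y (d − a/2) + A'_s f_y (d − d') = [2154265 × (695 − 111.255) + 319135 × (695 − 65)] × 10⁻⁶ = 1257.54 + 201.06 = 1458.60 kN·m.

M_n ≈ 1460 kN·m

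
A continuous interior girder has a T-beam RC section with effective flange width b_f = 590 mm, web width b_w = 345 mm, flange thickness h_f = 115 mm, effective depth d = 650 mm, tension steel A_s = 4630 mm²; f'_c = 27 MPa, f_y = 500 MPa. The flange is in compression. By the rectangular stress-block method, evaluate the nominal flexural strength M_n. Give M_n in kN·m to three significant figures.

M_n ≈ 1290 kN·m

Tension: T = A_s f_y = 4630 × 500 = 2315000 N.
Try a within the flange: a = T/(0.85 f'_c b_f) = 2315000/(0.85 × 27 × 590) = 170.97 mm.
a = 170.97 > h_f = 115 mm: the block extends into the web. Split into flange-overhang and web parts.
C_f = 0.85 f'_c (b_f − b_w) h_f = 0.85 × 27 × (590 − 345) × 115 = 646616 N.
Remaining web compression depth: a_w = (T − C_f)/(0.85 f'_c b_w) = (2315000 − 646616)/(0.85 × 27 × 345) = 210.71 mm.
M_n = C_f(d − h_f/2) + (T − C_f)(d − a_w/2) = 646616 × (650 − 57.5) + 1668384 × (650 − 105.355) = 383.12 + 908.68 = 1291.80 × 10⁶ N·mm.
M_n = 1291.80 kN·m.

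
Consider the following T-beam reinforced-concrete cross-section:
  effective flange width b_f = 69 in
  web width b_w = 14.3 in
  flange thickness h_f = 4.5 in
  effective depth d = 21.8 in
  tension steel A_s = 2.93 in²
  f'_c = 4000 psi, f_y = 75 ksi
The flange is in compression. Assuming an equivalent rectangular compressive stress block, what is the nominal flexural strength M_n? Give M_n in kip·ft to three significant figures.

Tension: T = A_s f_y = 2.93 × 75 = 219.75 kips.
Try a within the flange: a = T/(0.85 f'_c b_f) = 219.75/(0.85 × 4 × 69) = 0.937 in.
Since a = 0.937 ≤ h_f = 4.5 in, the stress block lies entirely in the flange; analyse as a rectangular beam of width b_f.
M_n = T(d − a/2) = 219.75 × (21.8 − 0.4685) = 4687.6 kip·in.
M_n = 4687.6/12 = 390.63 kip·ft.

M_n ≈ 391 kip·ft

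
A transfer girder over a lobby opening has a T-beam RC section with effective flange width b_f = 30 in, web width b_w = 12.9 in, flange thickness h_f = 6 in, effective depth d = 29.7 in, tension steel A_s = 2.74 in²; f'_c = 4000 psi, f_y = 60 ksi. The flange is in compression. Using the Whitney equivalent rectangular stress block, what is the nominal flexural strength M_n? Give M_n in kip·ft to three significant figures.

Tension: T = A_s f_y = 2.74 × 60 = 164.4 kips.
Try a within the flange: a = T/(0.85 f'_c b_f) = 164.4/(0.85 × 4 × 30) = 1.612 in.
Since a = 1.612 ≤ h_f = 6 in, the stress block lies entirely in the flange; analyse as a rectangular beam of width b_f.
M_n = T(d − a/2) = 164.4 × (29.7 − 0.806) = 4750.2 kip·in.
M_n = 4750.2/12 = 395.85 kip·ft.

M_n ≈ 396 kip·ft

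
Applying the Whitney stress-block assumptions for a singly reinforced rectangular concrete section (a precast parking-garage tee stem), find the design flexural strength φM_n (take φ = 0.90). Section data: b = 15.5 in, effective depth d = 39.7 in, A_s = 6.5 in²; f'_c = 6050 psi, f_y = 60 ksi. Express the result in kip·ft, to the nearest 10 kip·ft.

T = A_s f_y = 6.5 × 60 = 390 kips.
a = T/(0.85 f'_c b) = 390/(0.85 × 6.05 × 15.5) = 4.893 in.
M_n = T(d − a/2) = 390 × (39.7 − 2.4465) = 14528.9 kip·in = 14528.9/12 = 1210.74 kip·ft.
φM_n = 0.90 × 1210.74 = 1089.67 kip·ft.

φM_n ≈ 1090 kip·ft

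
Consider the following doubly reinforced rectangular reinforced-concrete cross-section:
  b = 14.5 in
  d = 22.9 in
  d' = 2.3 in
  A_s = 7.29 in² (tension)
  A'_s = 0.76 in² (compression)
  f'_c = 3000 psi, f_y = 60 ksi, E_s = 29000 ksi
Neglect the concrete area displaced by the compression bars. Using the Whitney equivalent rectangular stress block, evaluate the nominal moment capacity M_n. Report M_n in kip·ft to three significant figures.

M_n ≈ 653 kip·ft

Assume both steels yield.
a = (A_s − A'_s) f_y/(0.85 f'_c b) = (7.29 − 0.76) × 60/(0.85 × 3 × 14.5) = 10.596 in.
c = a/β₁ = 10.596/0.85 = 12.466 in; ε'_s = 0.003(c − d')/c = 0.0024 ≥ ε_y = 0.0021, so the compression steel yields.
M_n = (A_s − A'_s) f_y (d − a/2) + A'_s f_y (d − d') = 391.8 × (22.9 − 5.298) + 45.6 × (22.9 − 2.3) = 6896.5 + 939.4 = 7835.9 kip·in = 7835.9/12 = 652.99 kip·ft.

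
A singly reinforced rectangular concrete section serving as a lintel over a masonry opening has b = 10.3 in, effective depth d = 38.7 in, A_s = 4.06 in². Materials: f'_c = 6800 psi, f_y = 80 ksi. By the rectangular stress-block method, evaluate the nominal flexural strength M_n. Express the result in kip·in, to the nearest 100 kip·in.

T = A_s f_y = 4.06 × 80 = 324.8 kips.
a = T/(0.85 f'_c b) = 324.8/(0.85 × 6.8 × 10.3) = 5.456 in.
M_n = T(d − a/2) = 324.8 × (38.7 − 2.728) = 11683.7 kip·in.

M_n ≈ 11700 kip·in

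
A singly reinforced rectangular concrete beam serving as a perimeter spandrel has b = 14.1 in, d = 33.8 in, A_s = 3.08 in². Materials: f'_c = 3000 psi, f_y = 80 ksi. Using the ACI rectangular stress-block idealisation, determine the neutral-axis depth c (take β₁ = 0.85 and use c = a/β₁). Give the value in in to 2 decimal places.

T = A_s f_y = 3.08 × 80 = 246.4 kips.
a = T/(0.85 f'_c b) = 246.4/(0.85 × 3 × 14.1) = 6.8530 in.
With β₁ = 0.85, c = a/β₁ = 6.8530/0.85 = 8.06 in.

c ≈ 8.06 in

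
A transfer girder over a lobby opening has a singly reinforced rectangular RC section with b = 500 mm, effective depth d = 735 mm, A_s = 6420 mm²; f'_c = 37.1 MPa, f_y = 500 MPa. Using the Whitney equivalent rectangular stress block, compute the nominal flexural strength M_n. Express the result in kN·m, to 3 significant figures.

T = A_s f_y = 6420 × 500 = 3210000 N = 3210 kN.
From C = T: a = T/(0.85 f'_c b) = 3210000/(0.85 × 37.1 × 500) = 203.58 mm.
M_n = T(d − a/2) = 3210 kN × (735 − 101.79) mm = 2032.60 kN·m.

M_n ≈ 2030 kN·m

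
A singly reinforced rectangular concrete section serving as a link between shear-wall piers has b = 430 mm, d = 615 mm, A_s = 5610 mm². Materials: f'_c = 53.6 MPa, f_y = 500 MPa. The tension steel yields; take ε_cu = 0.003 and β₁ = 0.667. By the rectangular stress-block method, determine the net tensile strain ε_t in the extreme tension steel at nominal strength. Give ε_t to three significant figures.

a = A_s f_y/(0.85 f'_c b) = 143.18 mm.
β₁ = 0.667, so c = a/β₁ = 143.18/0.667 = 214.66 mm.
From the linear strain diagram with ε_cu = 0.003: ε_t = 0.003 (d − c)/c = 0.003 × (615 − 214.66)/214.66 = 0.00559.
Since ε_t ≥ 0.005, the section is tension-controlled.

ε_t ≈ 0.00559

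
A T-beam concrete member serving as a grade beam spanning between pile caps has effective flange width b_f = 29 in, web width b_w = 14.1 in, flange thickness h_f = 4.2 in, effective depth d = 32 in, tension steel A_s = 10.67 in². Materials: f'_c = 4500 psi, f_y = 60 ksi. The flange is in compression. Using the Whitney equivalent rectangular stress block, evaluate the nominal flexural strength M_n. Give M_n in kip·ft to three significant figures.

M_n ≈ 1540 kip·ft

Tension: T = A_s f_y = 10.67 × 60 = 640.2 kips.
Try a within the flange: a = T/(0.85 f'_c b_f) = 640.2/(0.85 × 4.5 × 29) = 5.771 in.
a = 5.771 > h_f = 4.2 in: the block extends into the web. Split into flange-overhang and web parts.
C_f = 0.85 f'_c (b_f − b_w) h_f = 0.85 × 4.5 × (29 − 14.1) × 4.2 = 239.4 kips.
Remaining web compression depth: a_w = (T − C_f)/(0.85 f'_c b_w) = (640.2 − 239.4)/(0.85 × 4.5 × 14.1) = 7.432 in.
M_n = C_f(d − h_f/2) + (T − C_f)(d − a_w/2) = 239.4 × (32 − 2.1) + 400.8 × (32 − 3.716) = 7158.1 + 11336.2 = 18494.3 kip·in.
M_n = 18494.3/12 = 1541.19 kip·ft.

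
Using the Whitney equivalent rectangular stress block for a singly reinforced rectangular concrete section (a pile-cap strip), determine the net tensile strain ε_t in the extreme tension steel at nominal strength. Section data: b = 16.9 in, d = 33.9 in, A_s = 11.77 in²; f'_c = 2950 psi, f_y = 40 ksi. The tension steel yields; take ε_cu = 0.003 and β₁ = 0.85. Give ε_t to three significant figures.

ε_t ≈ 0.00478

a = A_s f_y/(0.85 f'_c b) = 11.110 in.
β₁ = 0.85, so c = a/β₁ = 11.110/0.85 = 13.071 in.
From the linear strain diagram with ε_cu = 0.003: ε_t = 0.003 (d − c)/c = 0.003 × (33.9 − 13.071)/13.071 = 0.00478.
ε_t is between 0.004 and 0.005 — transition zone.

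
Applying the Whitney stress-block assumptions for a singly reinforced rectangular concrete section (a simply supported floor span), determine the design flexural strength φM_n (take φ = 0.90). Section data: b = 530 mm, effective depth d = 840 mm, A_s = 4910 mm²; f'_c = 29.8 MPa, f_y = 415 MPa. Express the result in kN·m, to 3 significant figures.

φM_n ≈ 1400 kN·m

T = A_s f_y = 4910 × 415 = 2037650 N = 2037.65 kN.
From C = T: a = T/(0.85 f'_c b) = 2037650/(0.85 × 29.8 × 530) = 151.78 mm.
M_n = T(d − a/2) = 2037.65 kN × (840 − 75.89) mm = 1556.99 kN·m.
φM_n = 0.90 × 1556.99 = 1401.29 kN·m.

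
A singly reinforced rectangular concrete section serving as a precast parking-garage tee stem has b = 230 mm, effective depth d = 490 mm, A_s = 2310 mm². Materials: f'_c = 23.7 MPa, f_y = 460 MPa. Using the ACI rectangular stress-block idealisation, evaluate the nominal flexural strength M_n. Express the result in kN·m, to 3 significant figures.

M_n ≈ 399 kN·m

T = A_s f_y = 2310 × 460 = 1062600 N = 1062.6 kN.
From C = T: a = T/(0.85 f'_c b) = 1062600/(0.85 × 23.7 × 230) = 229.34 mm.
M_n = T(d − a/2) = 1062.6 kN × (490 − 114.67) mm = 398.83 kN·m.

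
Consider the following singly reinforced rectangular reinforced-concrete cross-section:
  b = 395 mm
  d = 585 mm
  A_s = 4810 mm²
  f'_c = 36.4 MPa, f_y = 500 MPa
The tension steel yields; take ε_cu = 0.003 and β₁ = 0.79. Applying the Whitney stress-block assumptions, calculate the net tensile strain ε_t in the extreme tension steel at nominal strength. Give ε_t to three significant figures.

a = A_s f_y/(0.85 f'_c b) = 196.79 mm.
β₁ = 0.79, so c = a/β₁ = 196.79/0.79 = 249.10 mm.
From the linear strain diagram with ε_cu = 0.003: ε_t = 0.003 (d − c)/c = 0.003 × (585 − 249.10)/249.10 = 0.00405.
ε_t is between 0.004 and 0.005 — transition zone.

ε_t ≈ 0.00405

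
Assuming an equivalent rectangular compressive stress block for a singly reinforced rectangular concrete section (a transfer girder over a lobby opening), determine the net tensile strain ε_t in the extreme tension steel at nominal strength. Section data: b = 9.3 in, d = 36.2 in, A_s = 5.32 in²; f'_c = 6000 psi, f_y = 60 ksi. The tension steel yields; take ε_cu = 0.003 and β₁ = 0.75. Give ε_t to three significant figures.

a = A_s f_y/(0.85 f'_c b) = 6.730 in.
β₁ = 0.75, so c = a/β₁ = 6.730/0.75 = 8.973 in.
From the linear strain diagram with ε_cu = 0.003: ε_t = 0.003 (d − c)/c = 0.003 × (36.2 − 8.973)/8.973 = 0.00910.
Since ε_t ≥ 0.005, the section is tension-controlled.

ε_t ≈ 0.00910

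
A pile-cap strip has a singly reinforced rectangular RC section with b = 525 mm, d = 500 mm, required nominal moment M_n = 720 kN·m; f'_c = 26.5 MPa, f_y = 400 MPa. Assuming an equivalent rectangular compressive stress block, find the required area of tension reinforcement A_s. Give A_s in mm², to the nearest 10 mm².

A_s ≈ 4200 mm²

With M_n = 0.85 f'_c a b (d − a/2), solve the quadratic for a:
a = d − √(d² − 2M_n/(0.85 f'_c b)) = 500 − √(500² − 2 × 720×10⁶/(0.85 × 26.5 × 525)) = 141.91 mm.
A_s = 0.85 f'_c a b / f_y = 0.85 × 26.5 × 141.91 × 525 / 400 = 4195.4 mm².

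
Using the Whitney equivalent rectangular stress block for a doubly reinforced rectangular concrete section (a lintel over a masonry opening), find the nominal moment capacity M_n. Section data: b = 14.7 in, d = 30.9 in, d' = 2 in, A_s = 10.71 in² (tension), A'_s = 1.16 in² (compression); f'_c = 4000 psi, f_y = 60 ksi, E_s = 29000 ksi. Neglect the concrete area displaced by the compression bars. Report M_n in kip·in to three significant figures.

M_n ≈ 16400 kip·in

Assume both steels yield.
a = (A_s − A'_s) f_y/(0.85 f'_c b) = (10.71 − 1.16) × 60/(0.85 × 4 × 14.7) = 11.465 in.
c = a/β₁ = 11.465/0.85 = 13.488 in; ε'_s = 0.003(c − d')/c = 0.0026 ≥ ε_y = 0.0021, so the compression steel yields.
M_n = (A_s − A'_s) f_y (d − a/2) + A'_s f_y (d − d') = 573 × (30.9 − 5.7325) + 69.6 × (30.9 − 2) = 14421.0 + 2011.4 = 16432.4 kip·in.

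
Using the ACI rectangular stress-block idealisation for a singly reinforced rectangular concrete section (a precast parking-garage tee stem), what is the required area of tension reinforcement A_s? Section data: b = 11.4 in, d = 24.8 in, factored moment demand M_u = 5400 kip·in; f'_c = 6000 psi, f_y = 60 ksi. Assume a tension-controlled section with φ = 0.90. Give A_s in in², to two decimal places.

A_s ≈ 4.44 in²

M_n = M_u/φ = 5400/0.90 = 6000 kip·in.
From M_n = 0.85 f'_c a b (d − a/2):
a = d − √(d² − 2M_n/(0.85 f'_c b)) = 24.8 − √(24.8² − 2 × 6000/(0.85 × 6 × 11.4)) = 4.585 in.
A_s = 0.85 f'_c a b / f_y = 0.85 × 6 × 4.585 × 11.4 / 60 = 4.443 in².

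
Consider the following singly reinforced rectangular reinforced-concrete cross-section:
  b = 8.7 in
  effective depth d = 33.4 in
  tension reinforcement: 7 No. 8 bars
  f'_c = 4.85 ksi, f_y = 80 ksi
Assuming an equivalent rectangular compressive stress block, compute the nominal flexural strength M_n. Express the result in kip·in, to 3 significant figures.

A_s = 7 × 0.79 = 5.53 in².
T = A_s f_y = 5.53 × 80 = 442.4 kips.
a = T/(0.85 f'_c b) = 442.4/(0.85 × 4.85 × 8.7) = 12.335 in.
M_n = T(d − a/2) = 442.4 × (33.4 − 6.1675) = 12047.7 kip·in.

M_n ≈ 12000 kip·in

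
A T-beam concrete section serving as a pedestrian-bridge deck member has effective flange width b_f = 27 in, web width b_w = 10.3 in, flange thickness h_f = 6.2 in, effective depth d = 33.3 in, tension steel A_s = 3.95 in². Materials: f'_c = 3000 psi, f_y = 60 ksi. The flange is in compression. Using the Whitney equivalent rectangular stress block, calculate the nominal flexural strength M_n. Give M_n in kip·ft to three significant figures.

M_n ≈ 624 kip·ft

Tension: T = A_s f_y = 3.95 × 60 = 237 kips.
Try a within the flange: a = T/(0.85 f'_c b_f) = 237/(0.85 × 3 × 27) = 3.442 in.
Since a = 3.442 ≤ h_f = 6.2 in, the stress block lies entirely in the flange; analyse as a rectangular beam of width b_f.
M_n = T(d − a/2) = 237 × (33.3 − 1.721) = 7484.2 kip·in.
M_n = 7484.2/12 = 623.68 kip·ft.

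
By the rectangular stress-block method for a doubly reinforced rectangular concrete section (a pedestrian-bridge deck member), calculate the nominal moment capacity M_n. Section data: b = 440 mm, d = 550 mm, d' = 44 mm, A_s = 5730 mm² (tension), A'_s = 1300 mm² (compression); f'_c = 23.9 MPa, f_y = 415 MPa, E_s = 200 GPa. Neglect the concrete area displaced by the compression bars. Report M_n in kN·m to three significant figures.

Assume both tension and compression steel yield.
Net tension couple steel: A_s − A'_s = 4430 mm².
a = (A_s − A'_s) f_y / (0.85 f'_c b) = 1838450/(0.85 × 23.9 × 440) = 205.68 mm.
c = a/β₁ = 205.68/0.85 = 241.98 mm; ε'_s = 0.003(c − d')/c = 0.0025 ≥ f_y/E_s = 0.0021, so compression steel does yield.
M_n = (A_s − A'_s) f_y (d − a/2) + A'_s f_y (d − d') = [1838450 × (550 − 102.84) + 539500 × (550 − 44)] × 10⁻⁶ = 822.08 + 272.99 = 1095.07 kN·m.

M_n ≈ 1100 kN·m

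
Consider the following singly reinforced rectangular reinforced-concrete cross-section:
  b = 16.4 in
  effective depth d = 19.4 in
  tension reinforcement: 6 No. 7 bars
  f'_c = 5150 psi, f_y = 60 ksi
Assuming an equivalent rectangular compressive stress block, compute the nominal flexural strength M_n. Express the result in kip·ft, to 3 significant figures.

M_n ≈ 322 kip·ft

A_s = 6 × 0.6 = 3.6 in².
T = A_s f_y = 3.6 × 60 = 216 kips.
a = T/(0.85 f'_c b) = 216/(0.85 × 5.15 × 16.4) = 3.009 in.
M_n = T(d − a/2) = 216 × (19.4 − 1.5045) = 3865.4 kip·in = 3865.4/12 = 322.12 kip·ft.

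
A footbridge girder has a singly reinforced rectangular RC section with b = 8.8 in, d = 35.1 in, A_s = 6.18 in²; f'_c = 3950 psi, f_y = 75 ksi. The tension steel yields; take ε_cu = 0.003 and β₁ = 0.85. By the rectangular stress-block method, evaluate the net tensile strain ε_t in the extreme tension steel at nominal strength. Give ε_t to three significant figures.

a = A_s f_y/(0.85 f'_c b) = 15.687 in.
β₁ = 0.85, so c = a/β₁ = 15.687/0.85 = 18.455 in.
From the linear strain diagram with ε_cu = 0.003: ε_t = 0.003 (d − c)/c = 0.003 × (35.1 − 18.455)/18.455 = 0.00271.
ε_t < 0.004 — the section is over-reinforced for flexure under ACI limits.

ε_t ≈ 0.00271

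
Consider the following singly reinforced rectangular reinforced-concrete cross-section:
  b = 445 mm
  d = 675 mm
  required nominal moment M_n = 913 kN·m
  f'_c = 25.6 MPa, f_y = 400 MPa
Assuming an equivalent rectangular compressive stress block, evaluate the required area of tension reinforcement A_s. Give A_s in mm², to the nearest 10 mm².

With M_n = 0.85 f'_c a b (d − a/2), solve the quadratic for a:
a = d − √(d² − 2M_n/(0.85 f'_c b)) = 675 − √(675² − 2 × 913×10⁶/(0.85 × 25.6 × 445)) = 158.23 mm.
A_s = 0.85 f'_c a b / f_y = 0.85 × 25.6 × 158.23 × 445 / 400 = 3830.4 mm².

A_s ≈ 3830 mm²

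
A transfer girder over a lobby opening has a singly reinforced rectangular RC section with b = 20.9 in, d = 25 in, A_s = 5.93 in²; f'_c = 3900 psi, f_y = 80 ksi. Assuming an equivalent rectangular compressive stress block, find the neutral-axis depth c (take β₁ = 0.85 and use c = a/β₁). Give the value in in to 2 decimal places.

c ≈ 8.06 in

T = A_s f_y = 5.93 × 80 = 474.4 kips.
a = T/(0.85 f'_c b) = 474.4/(0.85 × 3.9 × 20.9) = 6.8472 in.
With β₁ = 0.85, c = a/β₁ = 6.8472/0.85 = 8.06 in.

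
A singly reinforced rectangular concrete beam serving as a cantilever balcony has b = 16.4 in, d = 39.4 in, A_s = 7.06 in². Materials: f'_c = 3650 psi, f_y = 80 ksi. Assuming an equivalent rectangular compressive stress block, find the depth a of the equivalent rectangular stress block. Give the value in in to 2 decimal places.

T = A_s f_y = 7.06 × 80 = 564.8 kips.
a = T/(0.85 f'_c b) = 564.8/(0.85 × 3.65 × 16.4) = 11.10 in.

a ≈ 11.10 in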